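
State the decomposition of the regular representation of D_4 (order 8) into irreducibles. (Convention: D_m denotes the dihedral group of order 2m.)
Each irreducible V_i of dimension d_i appears with multiplicity d_i, i.e. rho_reg = (direct sum over all irreducibles V_i) d_i V_i. The irreducible dimensions for D_4 are 1, 1, 1, 1, 2: 4 irreducibles of dimension 1, each with multiplicity 1; 1 irreducible of dimension 2, with multiplicity 2. Total dimension 4*1*1 + 1*2*2 = 8 = |G|.

Solution. General theorem: in the regular representation of a finite group G, each irreducible appears with multiplicity equal to its dimension. Check: dim(rho_reg) = sum d_i^2 = 1 + 1 + 1 + 1 + 4 = 8 = |G|.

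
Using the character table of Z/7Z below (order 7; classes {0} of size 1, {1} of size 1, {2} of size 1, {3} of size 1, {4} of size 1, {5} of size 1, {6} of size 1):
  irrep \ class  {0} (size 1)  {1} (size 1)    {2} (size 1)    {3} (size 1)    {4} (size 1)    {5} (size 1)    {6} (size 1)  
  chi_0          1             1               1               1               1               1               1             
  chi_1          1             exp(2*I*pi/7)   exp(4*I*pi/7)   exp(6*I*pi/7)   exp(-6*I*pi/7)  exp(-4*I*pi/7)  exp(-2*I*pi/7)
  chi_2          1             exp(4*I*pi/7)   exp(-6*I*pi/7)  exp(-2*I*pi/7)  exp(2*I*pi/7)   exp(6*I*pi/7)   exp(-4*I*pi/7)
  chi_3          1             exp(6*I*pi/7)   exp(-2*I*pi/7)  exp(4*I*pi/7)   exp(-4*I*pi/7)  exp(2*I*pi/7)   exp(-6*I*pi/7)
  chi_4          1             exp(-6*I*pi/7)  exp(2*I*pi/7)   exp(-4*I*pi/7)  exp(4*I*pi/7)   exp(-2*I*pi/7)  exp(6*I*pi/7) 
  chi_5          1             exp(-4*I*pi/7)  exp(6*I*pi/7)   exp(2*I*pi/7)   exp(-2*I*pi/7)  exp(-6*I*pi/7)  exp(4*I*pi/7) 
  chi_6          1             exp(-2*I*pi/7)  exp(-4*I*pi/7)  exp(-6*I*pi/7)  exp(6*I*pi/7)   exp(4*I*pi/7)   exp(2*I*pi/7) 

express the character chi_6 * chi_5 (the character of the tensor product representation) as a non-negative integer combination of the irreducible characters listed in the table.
chi_6 tensor chi_5 = chi_4 (all other irreducibles have multiplicity 0).

Derivation: The character of a tensor product is the pointwise product (chi_6 * chi_5)(C) = chi_6(C) * chi_5(C):
  {0}: (1)*(1), {1}: (exp(-2*I*pi/7))*(exp(-4*I*pi/7)), {2}: (exp(-4*I*pi/7))*(exp(6*I*pi/7)), {3}: (exp(-6*I*pi/7))*(exp(2*I*pi/7)), {4}: (exp(6*I*pi/7))*(exp(-2*I*pi/7)), {5}: (exp(4*I*pi/7))*(exp(-6*I*pi/7)), {6}: (exp(2*I*pi/7))*(exp(4*I*pi/7))
so (chi_6 * chi_5) takes values
  {0} -> 1, {1} -> exp(-6*I*pi/7), {2} -> exp(2*I*pi/7), {3} -> exp(-4*I*pi/7), {4} -> exp(4*I*pi/7), {5} -> exp(-2*I*pi/7), {6} -> exp(6*I*pi/7).
Now take the inner product of this character with each irreducible chi from the table, <chi_6*chi_5, chi> = (1/7) sum_C |C| (chi_6*chi_5)(C) conj(chi(C)):
  <chi_6*chi_5, chi_0> = (1/7)[1*(1)*conj(1) + 1*(exp(-6*I*pi/7))*conj(1) + 1*(exp(2*I*pi/7))*conj(1) + 1*(exp(-4*I*pi/7))*conj(1) + 1*(exp(4*I*pi/7))*conj(1) + 1*(exp(-2*I*pi/7))*conj(1) + 1*(exp(6*I*pi/7))*conj(1)]
      = (1/7)[(1) + (exp(-6*I*pi/7)) + (exp(2*I*pi/7)) + (exp(-4*I*pi/7)) + (exp(4*I*pi/7)) + (exp(-2*I*pi/7)) + (exp(6*I*pi/7))] = 0/7 = 0
  <chi_6*chi_5, chi_1> = (1/7)[1*(1)*conj(1) + 1*(exp(-6*I*pi/7))*conj(exp(2*I*pi/7)) + 1*(exp(2*I*pi/7))*conj(exp(4*I*pi/7)) + 1*(exp(-4*I*pi/7))*conj(exp(6*I*pi/7)) + 1*(exp(4*I*pi/7))*conj(exp(-6*I*pi/7)) + 1*(exp(-2*I*pi/7))*conj(exp(-4*I*pi/7)) + 1*(exp(6*I*pi/7))*conj(exp(-2*I*pi/7))]
      = (1/7)[(1) + (exp(6*I*pi/7)) + (exp(-2*I*pi/7)) + (exp(4*I*pi/7)) + (exp(-4*I*pi/7)) + (exp(2*I*pi/7)) + (exp(-6*I*pi/7))] = 0/7 = 0
  <chi_6*chi_5, chi_2> = (1/7)[1*(1)*conj(1) + 1*(exp(-6*I*pi/7))*conj(exp(4*I*pi/7)) + 1*(exp(2*I*pi/7))*conj(exp(-6*I*pi/7)) + 1*(exp(-4*I*pi/7))*conj(exp(-2*I*pi/7)) + 1*(exp(4*I*pi/7))*conj(exp(2*I*pi/7)) + 1*(exp(-2*I*pi/7))*conj(exp(6*I*pi/7)) + 1*(exp(6*I*pi/7))*conj(exp(-4*I*pi/7))]
      = (1/7)[(1) + (exp(4*I*pi/7)) + (exp(-6*I*pi/7)) + (exp(-2*I*pi/7)) + (exp(2*I*pi/7)) + (exp(6*I*pi/7)) + (exp(-4*I*pi/7))] = 0/7 = 0
  <chi_6*chi_5, chi_3> = (1/7)[1*(1)*conj(1) + 1*(exp(-6*I*pi/7))*conj(exp(6*I*pi/7)) + 1*(exp(2*I*pi/7))*conj(exp(-2*I*pi/7)) + 1*(exp(-4*I*pi/7))*conj(exp(4*I*pi/7)) + 1*(exp(4*I*pi/7))*conj(exp(-4*I*pi/7)) + 1*(exp(-2*I*pi/7))*conj(exp(2*I*pi/7)) + 1*(exp(6*I*pi/7))*conj(exp(-6*I*pi/7))]
      = (1/7)[(1) + (exp(2*I*pi/7)) + (exp(4*I*pi/7)) + (exp(6*I*pi/7)) + (exp(-6*I*pi/7)) + (exp(-4*I*pi/7)) + (exp(-2*I*pi/7))] = 0/7 = 0
  <chi_6*chi_5, chi_4> = (1/7)[1*(1)*conj(1) + 1*(exp(-6*I*pi/7))*conj(exp(-6*I*pi/7)) + 1*(exp(2*I*pi/7))*conj(exp(2*I*pi/7)) + 1*(exp(-4*I*pi/7))*conj(exp(-4*I*pi/7)) + 1*(exp(4*I*pi/7))*conj(exp(4*I*pi/7)) + 1*(exp(-2*I*pi/7))*conj(exp(-2*I*pi/7)) + 1*(exp(6*I*pi/7))*conj(exp(6*I*pi/7))]
      = (1/7)[(1) + (1) + (1) + (1) + (1) + (1) + (1)] = 7/7 = 1
  <chi_6*chi_5, chi_5> = (1/7)[1*(1)*conj(1) + 1*(exp(-6*I*pi/7))*conj(exp(-4*I*pi/7)) + 1*(exp(2*I*pi/7))*conj(exp(6*I*pi/7)) + 1*(exp(-4*I*pi/7))*conj(exp(2*I*pi/7)) + 1*(exp(4*I*pi/7))*conj(exp(-2*I*pi/7)) + 1*(exp(-2*I*pi/7))*conj(exp(-6*I*pi/7)) + 1*(exp(6*I*pi/7))*conj(exp(4*I*pi/7))]
      = (1/7)[(1) + (exp(-2*I*pi/7)) + (exp(-4*I*pi/7)) + (exp(-6*I*pi/7)) + (exp(6*I*pi/7)) + (exp(4*I*pi/7)) + (exp(2*I*pi/7))] = 0/7 = 0
  <chi_6*chi_5, chi_6> = (1/7)[1*(1)*conj(1) + 1*(exp(-6*I*pi/7))*conj(exp(-2*I*pi/7)) + 1*(exp(2*I*pi/7))*conj(exp(-4*I*pi/7)) + 1*(exp(-4*I*pi/7))*conj(exp(-6*I*pi/7)) + 1*(exp(4*I*pi/7))*conj(exp(6*I*pi/7)) + 1*(exp(-2*I*pi/7))*conj(exp(4*I*pi/7)) + 1*(exp(6*I*pi/7))*conj(exp(2*I*pi/7))]
      = (1/7)[(1) + (exp(-4*I*pi/7)) + (exp(6*I*pi/7)) + (exp(2*I*pi/7)) + (exp(-2*I*pi/7)) + (exp(-6*I*pi/7)) + (exp(4*I*pi/7))] = 0/7 = 0
(Exp terms are combined using exp(i*s)*conj(exp(i*t)) = exp(i*(s-t)), and sums of them are collapsed using the identity that for every m > 1 the m distinct m-th roots of unity sum to 0, e.g. 1 + exp(2*I*pi/3) + exp(-2*I*pi/3) = 0.)
Hence the multiplicities are chi_4: 1. Dimension check: dim(chi_6)*dim(chi_5) = 1*1 = 1 and sum (mult * dim) = 1*1 = 1.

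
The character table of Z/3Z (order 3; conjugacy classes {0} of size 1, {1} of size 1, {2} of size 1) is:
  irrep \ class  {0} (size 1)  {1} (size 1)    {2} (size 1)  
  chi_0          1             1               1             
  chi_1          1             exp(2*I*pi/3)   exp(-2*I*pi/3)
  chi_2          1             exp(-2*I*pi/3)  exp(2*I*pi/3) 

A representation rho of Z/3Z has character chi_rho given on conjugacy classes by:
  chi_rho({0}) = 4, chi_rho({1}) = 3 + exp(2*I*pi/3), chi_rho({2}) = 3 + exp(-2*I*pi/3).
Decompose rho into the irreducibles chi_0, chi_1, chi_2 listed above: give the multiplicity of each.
Multiplicities: chi_0: 3, chi_1: 1, chi_2: 0.

Working: Use <chi_rho, chi> = (1/|G|) sum_C |C| * chi_rho(C) * conj(chi(C)) with |G| = 3 for each irreducible chi in the table:
  <chi_rho, chi_0> = (1/3)[1*(4)*conj(1) + 1*(3 + exp(2*I*pi/3))*conj(1) + 1*(3 + exp(-2*I*pi/3))*conj(1)]
      = (1/3)[(4) + (3 + exp(2*I*pi/3)) + (3 + exp(-2*I*pi/3))] = 9/3 = 3
  <chi_rho, chi_1> = (1/3)[1*(4)*conj(1) + 1*(3 + exp(2*I*pi/3))*conj(exp(2*I*pi/3)) + 1*(3 + exp(-2*I*pi/3))*conj(exp(-2*I*pi/3))]
      = (1/3)[(4) + (1 + 3*exp(-2*I*pi/3)) + (1 + 3*exp(2*I*pi/3))] = 3/3 = 1
  <chi_rho, chi_2> = (1/3)[1*(4)*conj(1) + 1*(3 + exp(2*I*pi/3))*conj(exp(-2*I*pi/3)) + 1*(3 + exp(-2*I*pi/3))*conj(exp(2*I*pi/3))]
      = (1/3)[(4) + (exp(-2*I*pi/3) + 3*exp(2*I*pi/3)) + (3*exp(-2*I*pi/3) + exp(2*I*pi/3))] = 0/3 = 0
(Exp terms are combined using exp(i*s)*conj(exp(i*t)) = exp(i*(s-t)), and sums of them are collapsed using the identity that for every m > 1 the m distinct m-th roots of unity sum to 0, e.g. 1 + exp(2*I*pi/3) + exp(-2*I*pi/3) = 0.)
Dimension check: dim(rho) = sum (mult * dim) = 3*1 + 1*1 + 0*1 = 4 = chi_rho(e) = 4.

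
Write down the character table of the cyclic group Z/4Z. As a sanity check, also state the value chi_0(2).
Character table of Z/4Z (irreps indexed chi_0,...,chi_3 with chi_k(m) = zeta_4^(k*m), zeta_4 = exp(2*pi*i/4)):
  irrep \ class  {0} (size 1)  {1} (size 1)  {2} (size 1)  {3} (size 1)
  chi_0          1             1             1             1           
  chi_1          1             I             -1            -I          
  chi_2          1             -1            1             -1          
  chi_3          1             -I            -1            I           

Spot check: chi_0(2) = zeta_4^(0*2) = zeta_4^0 = 1.

Working: Z/4Z is abelian, so all 4 irreducible complex representations are 1-dimensional. They are given by chi_k(m) = zeta_4^(k*m) for k = 0,...,3. Row orthogonality: sum_m chi_k(m) conj(chi_l(m)) = 4 * [k = l].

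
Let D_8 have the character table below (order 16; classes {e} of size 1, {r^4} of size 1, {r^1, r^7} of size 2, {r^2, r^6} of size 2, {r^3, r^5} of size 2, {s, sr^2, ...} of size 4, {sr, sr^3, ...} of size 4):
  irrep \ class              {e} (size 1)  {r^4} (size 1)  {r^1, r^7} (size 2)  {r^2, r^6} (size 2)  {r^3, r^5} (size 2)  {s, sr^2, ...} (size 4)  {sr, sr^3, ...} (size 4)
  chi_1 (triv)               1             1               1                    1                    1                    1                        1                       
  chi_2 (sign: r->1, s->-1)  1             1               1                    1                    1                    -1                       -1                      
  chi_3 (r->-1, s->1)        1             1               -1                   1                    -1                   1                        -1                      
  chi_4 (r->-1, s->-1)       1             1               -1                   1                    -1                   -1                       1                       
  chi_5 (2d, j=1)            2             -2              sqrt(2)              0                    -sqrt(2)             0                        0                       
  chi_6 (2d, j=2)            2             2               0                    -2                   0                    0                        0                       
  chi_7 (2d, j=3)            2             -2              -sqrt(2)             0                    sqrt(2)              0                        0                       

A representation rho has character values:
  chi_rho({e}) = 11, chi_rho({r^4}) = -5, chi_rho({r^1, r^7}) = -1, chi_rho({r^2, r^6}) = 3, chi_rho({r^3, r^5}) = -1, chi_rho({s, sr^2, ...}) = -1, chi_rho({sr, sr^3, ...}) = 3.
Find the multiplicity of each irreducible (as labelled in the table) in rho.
Multiplicities: chi_1: 1, chi_2: 0, chi_3: 0, chi_4: 2, chi_5: 2, chi_6: 0, chi_7: 2.

Derivation: Use <chi_rho, chi> = (1/|G|) sum_C |C| * chi_rho(C) * conj(chi(C)) with |G| = 16 for each irreducible chi in the table:
  <chi_rho, chi_1> = (1/16)[1*(11)*conj(1) + 1*(-5)*conj(1) + 2*(-1)*conj(1) + 2*(3)*conj(1) + 2*(-1)*conj(1) + 4*(-1)*conj(1) + 4*(3)*conj(1)]
      = (1/16)[(11) + (-5) + (-2) + (6) + (-2) + (-4) + (12)] = 16/16 = 1
  <chi_rho, chi_2> = (1/16)[1*(11)*conj(1) + 1*(-5)*conj(1) + 2*(-1)*conj(1) + 2*(3)*conj(1) + 2*(-1)*conj(1) + 4*(-1)*conj(-1) + 4*(3)*conj(-1)]
      = (1/16)[(11) + (-5) + (-2) + (6) + (-2) + (4) + (-12)] = 0/16 = 0
  <chi_rho, chi_3> = (1/16)[1*(11)*conj(1) + 1*(-5)*conj(1) + 2*(-1)*conj(-1) + 2*(3)*conj(1) + 2*(-1)*conj(-1) + 4*(-1)*conj(1) + 4*(3)*conj(-1)]
      = (1/16)[(11) + (-5) + (2) + (6) + (2) + (-4) + (-12)] = 0/16 = 0
  <chi_rho, chi_4> = (1/16)[1*(11)*conj(1) + 1*(-5)*conj(1) + 2*(-1)*conj(-1) + 2*(3)*conj(1) + 2*(-1)*conj(-1) + 4*(-1)*conj(-1) + 4*(3)*conj(1)]
      = (1/16)[(11) + (-5) + (2) + (6) + (2) + (4) + (12)] = 32/16 = 2
  <chi_rho, chi_5> = (1/16)[1*(11)*conj(2) + 1*(-5)*conj(-2) + 2*(-1)*conj(sqrt(2)) + 2*(3)*conj(0) + 2*(-1)*conj(-sqrt(2)) + 4*(-1)*conj(0) + 4*(3)*conj(0)]
      = (1/16)[(22) + (10) + (-2*sqrt(2)) + (0) + (2*sqrt(2)) + (0) + (0)] = 32/16 = 2
  <chi_rho, chi_6> = (1/16)[1*(11)*conj(2) + 1*(-5)*conj(2) + 2*(-1)*conj(0) + 2*(3)*conj(-2) + 2*(-1)*conj(0) + 4*(-1)*conj(0) + 4*(3)*conj(0)]
      = (1/16)[(22) + (-10) + (0) + (-12) + (0) + (0) + (0)] = 0/16 = 0
  <chi_rho, chi_7> = (1/16)[1*(11)*conj(2) + 1*(-5)*conj(-2) + 2*(-1)*conj(-sqrt(2)) + 2*(3)*conj(0) + 2*(-1)*conj(sqrt(2)) + 4*(-1)*conj(0) + 4*(3)*conj(0)]
      = (1/16)[(22) + (10) + (2*sqrt(2)) + (0) + (-2*sqrt(2)) + (0) + (0)] = 32/16 = 2
Dimension check: dim(rho) = sum (mult * dim) = 1*1 + 0*1 + 0*1 + 2*1 + 2*2 + 0*2 + 2*2 = 11 = chi_rho(e) = 11.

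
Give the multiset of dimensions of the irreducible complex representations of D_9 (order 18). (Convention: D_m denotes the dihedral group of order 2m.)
Dimensions: 1, 1, 2, 2, 2, 2

Why: There are 6 irreducibles (= number of conjugacy classes). Their dimensions d_i satisfy sum d_i^2 = |G| = 18: 1 + 1 + 4 + 4 + 4 + 4 = 18.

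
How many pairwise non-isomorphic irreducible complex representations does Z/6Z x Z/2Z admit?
12

Why: The number of irreducible complex representations of a finite group equals its number of conjugacy classes. Z/6Z x Z/2Z is abelian of order 12, so every element is its own conjugacy class: 12 classes, so Z/6Z x Z/2Z (order 12) has exactly 12 irreducible complex representations.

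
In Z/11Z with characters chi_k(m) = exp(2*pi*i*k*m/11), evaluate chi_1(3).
chi_1(3) = zeta_11^3 = exp(6*I*pi/11)

Justification: chi_1(3) = zeta_11^(1*3) = zeta_11^3. Since zeta_11^11 = 1, this equals zeta_11^3 = exp(2*pi*i*3/11) = exp(6*I*pi/11).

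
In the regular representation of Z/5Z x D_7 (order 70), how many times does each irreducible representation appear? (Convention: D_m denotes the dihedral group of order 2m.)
Each irreducible V_i of dimension d_i appears with multiplicity d_i, i.e. rho_reg = (direct sum over all irreducibles V_i) d_i V_i. The irreducible dimensions for Z/5Z x D_7 are 1, 1, 1, 1, 1, 1, 1, 1, 1, 1, 2, 2, 2, 2, 2, 2, 2, 2, 2, 2, 2, 2, 2, 2, 2: 10 irreducibles of dimension 1, each with multiplicity 1; 15 irreducibles of dimension 2, each with multiplicity 2. Total dimension 10*1*1 + 15*2*2 = 70 = |G|.

Derivation: General theorem: in the regular representation of a finite group G, each irreducible appears with multiplicity equal to its dimension. Check: dim(rho_reg) = sum d_i^2 = 1 + 1 + 1 + 1 + 1 + 1 + 1 + 1 + 1 + 1 + 4 + 4 + 4 + 4 + 4 + 4 + 4 + 4 + 4 + 4 + 4 + 4 + 4 + 4 + 4 = 70 = |G|.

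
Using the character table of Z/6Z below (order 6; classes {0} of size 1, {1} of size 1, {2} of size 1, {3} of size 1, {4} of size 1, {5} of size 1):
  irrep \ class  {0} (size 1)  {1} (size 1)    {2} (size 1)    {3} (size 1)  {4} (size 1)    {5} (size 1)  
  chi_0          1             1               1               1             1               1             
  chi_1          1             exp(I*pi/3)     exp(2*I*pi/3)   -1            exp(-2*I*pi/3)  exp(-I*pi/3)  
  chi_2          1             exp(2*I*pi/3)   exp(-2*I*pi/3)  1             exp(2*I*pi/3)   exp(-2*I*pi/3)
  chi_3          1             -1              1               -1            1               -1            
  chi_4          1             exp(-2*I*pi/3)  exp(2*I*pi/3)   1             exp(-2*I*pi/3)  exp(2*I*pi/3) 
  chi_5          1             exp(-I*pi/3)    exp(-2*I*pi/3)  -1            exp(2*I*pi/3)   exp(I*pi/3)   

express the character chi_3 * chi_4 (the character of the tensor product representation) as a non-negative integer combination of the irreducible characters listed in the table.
chi_3 tensor chi_4 = chi_1 (all other irreducibles have multiplicity 0).

Solution. The character of a tensor product is the pointwise product (chi_3 * chi_4)(C) = chi_3(C) * chi_4(C):
  {0}: (1)*(1), {1}: (-1)*(exp(-2*I*pi/3)), {2}: (1)*(exp(2*I*pi/3)), {3}: (-1)*(1), {4}: (1)*(exp(-2*I*pi/3)), {5}: (-1)*(exp(2*I*pi/3))
so (chi_3 * chi_4) takes values
  {0} -> 1, {1} -> -exp(-2*I*pi/3), {2} -> exp(2*I*pi/3), {3} -> -1, {4} -> exp(-2*I*pi/3), {5} -> -exp(2*I*pi/3).
Now take the inner product of this character with each irreducible chi from the table, <chi_3*chi_4, chi> = (1/6) sum_C |C| (chi_3*chi_4)(C) conj(chi(C)):
  <chi_3*chi_4, chi_0> = (1/6)[1*(1)*conj(1) + 1*(-exp(-2*I*pi/3))*conj(1) + 1*(exp(2*I*pi/3))*conj(1) + 1*(-1)*conj(1) + 1*(exp(-2*I*pi/3))*conj(1) + 1*(-exp(2*I*pi/3))*conj(1)]
      = (1/6)[(1) + (-exp(-2*I*pi/3)) + (exp(2*I*pi/3)) + (-1) + (exp(-2*I*pi/3)) + (-exp(2*I*pi/3))] = 0/6 = 0
  <chi_3*chi_4, chi_1> = (1/6)[1*(1)*conj(1) + 1*(-exp(-2*I*pi/3))*conj(exp(I*pi/3)) + 1*(exp(2*I*pi/3))*conj(exp(2*I*pi/3)) + 1*(-1)*conj(-1) + 1*(exp(-2*I*pi/3))*conj(exp(-2*I*pi/3)) + 1*(-exp(2*I*pi/3))*conj(exp(-I*pi/3))]
      = (1/6)[(1) + (1) + (1) + (1) + (1) + (1)] = 6/6 = 1
  <chi_3*chi_4, chi_2> = (1/6)[1*(1)*conj(1) + 1*(-exp(-2*I*pi/3))*conj(exp(2*I*pi/3)) + 1*(exp(2*I*pi/3))*conj(exp(-2*I*pi/3)) + 1*(-1)*conj(1) + 1*(exp(-2*I*pi/3))*conj(exp(2*I*pi/3)) + 1*(-exp(2*I*pi/3))*conj(exp(-2*I*pi/3))]
      = (1/6)[(1) + (-exp(2*I*pi/3)) + (exp(-2*I*pi/3)) + (-1) + (exp(2*I*pi/3)) + (-exp(-2*I*pi/3))] = 0/6 = 0
  <chi_3*chi_4, chi_3> = (1/6)[1*(1)*conj(1) + 1*(-exp(-2*I*pi/3))*conj(-1) + 1*(exp(2*I*pi/3))*conj(1) + 1*(-1)*conj(-1) + 1*(exp(-2*I*pi/3))*conj(1) + 1*(-exp(2*I*pi/3))*conj(-1)]
      = (1/6)[(1) + (exp(-2*I*pi/3)) + (exp(2*I*pi/3)) + (1) + (exp(-2*I*pi/3)) + (exp(2*I*pi/3))] = 0/6 = 0
  <chi_3*chi_4, chi_4> = (1/6)[1*(1)*conj(1) + 1*(-exp(-2*I*pi/3))*conj(exp(-2*I*pi/3)) + 1*(exp(2*I*pi/3))*conj(exp(2*I*pi/3)) + 1*(-1)*conj(1) + 1*(exp(-2*I*pi/3))*conj(exp(-2*I*pi/3)) + 1*(-exp(2*I*pi/3))*conj(exp(2*I*pi/3))]
      = (1/6)[(1) + (-1) + (1) + (-1) + (1) + (-1)] = 0/6 = 0
  <chi_3*chi_4, chi_5> = (1/6)[1*(1)*conj(1) + 1*(-exp(-2*I*pi/3))*conj(exp(-I*pi/3)) + 1*(exp(2*I*pi/3))*conj(exp(-2*I*pi/3)) + 1*(-1)*conj(-1) + 1*(exp(-2*I*pi/3))*conj(exp(2*I*pi/3)) + 1*(-exp(2*I*pi/3))*conj(exp(I*pi/3))]
      = (1/6)[(1) + (-exp(-I*pi/3)) + (exp(-2*I*pi/3)) + (1) + (exp(2*I*pi/3)) + (-exp(I*pi/3))] = 0/6 = 0
(Exp terms are combined using exp(i*s)*conj(exp(i*t)) = exp(i*(s-t)), and sums of them are collapsed using the identity that for every m > 1 the m distinct m-th roots of unity sum to 0, e.g. 1 + exp(2*I*pi/3) + exp(-2*I*pi/3) = 0.)
Hence the multiplicities are chi_1: 1. Dimension check: dim(chi_3)*dim(chi_4) = 1*1 = 1 and sum (mult * dim) = 1*1 = 1.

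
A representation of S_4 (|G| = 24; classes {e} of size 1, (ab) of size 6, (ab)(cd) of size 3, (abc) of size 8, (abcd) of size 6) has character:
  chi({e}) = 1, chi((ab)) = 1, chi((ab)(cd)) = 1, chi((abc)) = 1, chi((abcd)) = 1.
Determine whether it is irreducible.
Irreducible: <chi, chi> = 1.

Justification: <chi, chi> = (1/|G|) sum_C |C| * |chi(C)|^2 = (1/24)[1*|1|^2 + 6*|1|^2 + 3*|1|^2 + 8*|1|^2 + 6*|1|^2]
  = (1/24)[(1) + (6) + (3) + (8) + (6)] = 24/24 = 1.
A character is irreducible iff <chi, chi> = 1, so this representation is irreducible.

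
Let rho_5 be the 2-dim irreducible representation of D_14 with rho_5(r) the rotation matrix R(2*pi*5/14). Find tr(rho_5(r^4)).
chi_{rho_5}(r^4) = 2*cos(2*pi*5*4/14) = -2*cos(pi/7)

Solution. rho_5(r^4) is rotation by angle 2*pi*5*4/14, whose trace is 2*cos(2*pi*5*4/14) = -2*cos(pi/7).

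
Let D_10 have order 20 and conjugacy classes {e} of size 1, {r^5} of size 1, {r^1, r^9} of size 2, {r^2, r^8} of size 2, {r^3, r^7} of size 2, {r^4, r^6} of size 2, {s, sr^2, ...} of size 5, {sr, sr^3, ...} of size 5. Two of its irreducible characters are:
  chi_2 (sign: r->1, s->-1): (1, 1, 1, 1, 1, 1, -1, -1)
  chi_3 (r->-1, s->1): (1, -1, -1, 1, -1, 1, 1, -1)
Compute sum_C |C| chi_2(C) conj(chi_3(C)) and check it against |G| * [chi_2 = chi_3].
Sum = 0; so <chi_2, chi_3> = 0 (distinct irreducibles are orthogonal).

Working: Compute term by term over conjugacy classes (|C| * chi_2(C) * conj(chi_3(C))):
  1*(1)*conj(1) + 1*(1)*conj(-1) + 2*(1)*conj(-1) + 2*(1)*conj(1) + 2*(1)*conj(-1) + 2*(1)*conj(1) + 5*(-1)*conj(1) + 5*(-1)*conj(-1)
  = (1) + (-1) + (-2) + (2) + (-2) + (2) + (-5) + (5)
  = 0.
Dividing by |G| = 20 gives 0/20 = 0, matching the row-orthogonality relation <chi_2, chi_3> = [chi_2 = chi_3].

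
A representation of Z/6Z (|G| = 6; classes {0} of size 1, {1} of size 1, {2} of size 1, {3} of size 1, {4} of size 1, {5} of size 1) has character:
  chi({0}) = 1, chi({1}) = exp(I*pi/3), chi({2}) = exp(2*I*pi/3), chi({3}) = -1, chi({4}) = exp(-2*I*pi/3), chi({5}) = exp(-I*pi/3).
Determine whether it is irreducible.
Irreducible: <chi, chi> = 1.

Working: <chi, chi> = (1/|G|) sum_C |C| * |chi(C)|^2 = (1/6)[1*|1|^2 + 1*|exp(I*pi/3)|^2 + 1*|exp(2*I*pi/3)|^2 + 1*|-1|^2 + 1*|exp(-2*I*pi/3)|^2 + 1*|exp(-I*pi/3)|^2]
  = (1/6)[(1) + (1) + (1) + (1) + (1) + (1)] = 6/6 = 1.
(Exp terms are combined using exp(i*s)*conj(exp(i*t)) = exp(i*(s-t)), and sums of them are collapsed using the identity that for every m > 1 the m distinct m-th roots of unity sum to 0, e.g. 1 + exp(2*I*pi/3) + exp(-2*I*pi/3) = 0.)
A character is irreducible iff <chi, chi> = 1, so this representation is irreducible.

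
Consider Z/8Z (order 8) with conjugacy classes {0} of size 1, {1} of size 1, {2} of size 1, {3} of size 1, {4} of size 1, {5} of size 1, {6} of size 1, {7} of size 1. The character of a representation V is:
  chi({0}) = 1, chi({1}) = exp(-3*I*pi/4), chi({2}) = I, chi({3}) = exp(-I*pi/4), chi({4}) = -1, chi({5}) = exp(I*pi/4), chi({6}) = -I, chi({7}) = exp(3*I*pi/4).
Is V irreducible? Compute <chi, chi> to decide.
Irreducible: <chi, chi> = 1.

Working: <chi, chi> = (1/|G|) sum_C |C| * |chi(C)|^2 = (1/8)[1*|1|^2 + 1*|exp(-3*I*pi/4)|^2 + 1*|I|^2 + 1*|exp(-I*pi/4)|^2 + 1*|-1|^2 + 1*|exp(I*pi/4)|^2 + 1*|-I|^2 + 1*|exp(3*I*pi/4)|^2]
  = (1/8)[(1) + (1) + (1) + (1) + (1) + (1) + (1) + (1)] = 8/8 = 1.
(Exp terms are combined using exp(i*s)*conj(exp(i*t)) = exp(i*(s-t)), and sums of them are collapsed using the identity that for every m > 1 the m distinct m-th roots of unity sum to 0, e.g. 1 + exp(2*I*pi/3) + exp(-2*I*pi/3) = 0.)
A character is irreducible iff <chi, chi> = 1, so this representation is irreducible.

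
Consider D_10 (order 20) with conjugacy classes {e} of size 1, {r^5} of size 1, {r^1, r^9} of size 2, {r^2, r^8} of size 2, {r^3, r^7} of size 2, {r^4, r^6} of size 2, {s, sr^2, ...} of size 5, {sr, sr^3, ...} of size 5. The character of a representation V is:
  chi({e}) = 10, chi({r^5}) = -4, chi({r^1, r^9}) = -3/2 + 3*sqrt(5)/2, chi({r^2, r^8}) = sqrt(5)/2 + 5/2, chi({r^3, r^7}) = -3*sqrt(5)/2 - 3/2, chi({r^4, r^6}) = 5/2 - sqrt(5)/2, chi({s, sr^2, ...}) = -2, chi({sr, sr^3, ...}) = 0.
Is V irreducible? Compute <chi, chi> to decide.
Not irreducible (reducible): <chi, chi> = 11 > 1.

Derivation: <chi, chi> = (1/|G|) sum_C |C| * |chi(C)|^2 = (1/20)[1*|10|^2 + 1*|-4|^2 + 2*|-3/2 + 3*sqrt(5)/2|^2 + 2*|sqrt(5)/2 + 5/2|^2 + 2*|-3*sqrt(5)/2 - 3/2|^2 + 2*|5/2 - sqrt(5)/2|^2 + 5*|-2|^2 + 5*|0|^2]
  = (1/20)[(100) + (16) + (27 - 9*sqrt(5)) + (5*sqrt(5) + 15) + (9*sqrt(5) + 27) + (15 - 5*sqrt(5)) + (20) + (0)] = 220/20 = 11.
A character is irreducible iff <chi, chi> = 1, so this representation is reducible.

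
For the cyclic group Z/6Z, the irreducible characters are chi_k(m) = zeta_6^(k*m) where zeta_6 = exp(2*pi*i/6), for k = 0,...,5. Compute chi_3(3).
chi_3(3) = zeta_6^9 = -1

Details: chi_3(3) = zeta_6^(3*3) = zeta_6^9. Since zeta_6^6 = 1, this equals zeta_6^3 = exp(2*pi*i*3/6) = -1.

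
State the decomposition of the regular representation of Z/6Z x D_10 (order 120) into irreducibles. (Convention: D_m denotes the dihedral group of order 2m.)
Each irreducible V_i of dimension d_i appears with multiplicity d_i, i.e. rho_reg = (direct sum over all irreducibles V_i) d_i V_i. The irreducible dimensions for Z/6Z x D_10 are 1, 1, 1, 1, 1, 1, 1, 1, 1, 1, 1, 1, 1, 1, 1, 1, 1, 1, 1, 1, 1, 1, 1, 1, 2, 2, 2, 2, 2, 2, 2, 2, 2, 2, 2, 2, 2, 2, 2, 2, 2, 2, 2, 2, 2, 2, 2, 2: 24 irreducibles of dimension 1, each with multiplicity 1; 24 irreducibles of dimension 2, each with multiplicity 2. Total dimension 24*1*1 + 24*2*2 = 120 = |G|.

General theorem: in the regular representation of a finite group G, each irreducible appears with multiplicity equal to its dimension. Check: dim(rho_reg) = sum d_i^2 = 1 + 1 + 1 + 1 + 1 + 1 + 1 + 1 + 1 + 1 + 1 + 1 + 1 + 1 + 1 + 1 + 1 + 1 + 1 + 1 + 1 + 1 + 1 + 1 + 4 + 4 + 4 + 4 + 4 + 4 + 4 + 4 + 4 + 4 + 4 + 4 + 4 + 4 + 4 + 4 + 4 + 4 + 4 + 4 + 4 + 4 + 4 + 4 = 120 = |G|.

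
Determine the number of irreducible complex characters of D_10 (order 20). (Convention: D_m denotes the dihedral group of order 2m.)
8

Justification: The number of irreducible complex representations of a finite group equals its number of conjugacy classes. D_10 has 8 conjugacy classes (n/2 + 3 for n even), so D_10 (order 20) has exactly 8 irreducible complex representations.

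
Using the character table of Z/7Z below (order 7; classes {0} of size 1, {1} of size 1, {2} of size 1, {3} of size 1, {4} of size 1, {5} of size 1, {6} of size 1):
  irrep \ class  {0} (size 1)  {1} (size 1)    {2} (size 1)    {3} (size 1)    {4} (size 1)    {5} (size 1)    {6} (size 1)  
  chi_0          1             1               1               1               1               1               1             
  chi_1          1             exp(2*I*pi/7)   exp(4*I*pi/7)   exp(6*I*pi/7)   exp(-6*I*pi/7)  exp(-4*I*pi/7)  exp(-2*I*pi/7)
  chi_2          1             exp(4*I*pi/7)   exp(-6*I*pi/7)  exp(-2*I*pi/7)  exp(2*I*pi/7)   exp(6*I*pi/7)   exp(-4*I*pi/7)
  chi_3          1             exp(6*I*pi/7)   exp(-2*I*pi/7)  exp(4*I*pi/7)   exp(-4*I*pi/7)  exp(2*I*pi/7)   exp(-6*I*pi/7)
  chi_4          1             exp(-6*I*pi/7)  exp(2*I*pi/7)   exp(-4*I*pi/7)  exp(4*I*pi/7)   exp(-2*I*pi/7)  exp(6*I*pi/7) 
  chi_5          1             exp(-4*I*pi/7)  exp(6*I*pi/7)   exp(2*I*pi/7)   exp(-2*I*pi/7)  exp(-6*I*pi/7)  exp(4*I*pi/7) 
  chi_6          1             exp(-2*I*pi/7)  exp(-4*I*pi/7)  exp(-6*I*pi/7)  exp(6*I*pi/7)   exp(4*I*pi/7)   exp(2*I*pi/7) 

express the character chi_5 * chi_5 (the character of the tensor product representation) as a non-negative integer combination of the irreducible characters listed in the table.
chi_5 tensor chi_5 = chi_3 (all other irreducibles have multiplicity 0).

Reasoning: The character of a tensor product is the pointwise product (chi_5 * chi_5)(C) = chi_5(C) * chi_5(C):
  {0}: (1)*(1), {1}: (exp(-4*I*pi/7))*(exp(-4*I*pi/7)), {2}: (exp(6*I*pi/7))*(exp(6*I*pi/7)), {3}: (exp(2*I*pi/7))*(exp(2*I*pi/7)), {4}: (exp(-2*I*pi/7))*(exp(-2*I*pi/7)), {5}: (exp(-6*I*pi/7))*(exp(-6*I*pi/7)), {6}: (exp(4*I*pi/7))*(exp(4*I*pi/7))
so (chi_5 * chi_5) takes values
  {0} -> 1, {1} -> exp(6*I*pi/7), {2} -> exp(-2*I*pi/7), {3} -> exp(4*I*pi/7), {4} -> exp(-4*I*pi/7), {5} -> exp(2*I*pi/7), {6} -> exp(-6*I*pi/7).
Now take the inner product of this character with each irreducible chi from the table, <chi_5*chi_5, chi> = (1/7) sum_C |C| (chi_5*chi_5)(C) conj(chi(C)):
  <chi_5*chi_5, chi_0> = (1/7)[1*(1)*conj(1) + 1*(exp(6*I*pi/7))*conj(1) + 1*(exp(-2*I*pi/7))*conj(1) + 1*(exp(4*I*pi/7))*conj(1) + 1*(exp(-4*I*pi/7))*conj(1) + 1*(exp(2*I*pi/7))*conj(1) + 1*(exp(-6*I*pi/7))*conj(1)]
      = (1/7)[(1) + (exp(6*I*pi/7)) + (exp(-2*I*pi/7)) + (exp(4*I*pi/7)) + (exp(-4*I*pi/7)) + (exp(2*I*pi/7)) + (exp(-6*I*pi/7))] = 0/7 = 0
  <chi_5*chi_5, chi_1> = (1/7)[1*(1)*conj(1) + 1*(exp(6*I*pi/7))*conj(exp(2*I*pi/7)) + 1*(exp(-2*I*pi/7))*conj(exp(4*I*pi/7)) + 1*(exp(4*I*pi/7))*conj(exp(6*I*pi/7)) + 1*(exp(-4*I*pi/7))*conj(exp(-6*I*pi/7)) + 1*(exp(2*I*pi/7))*conj(exp(-4*I*pi/7)) + 1*(exp(-6*I*pi/7))*conj(exp(-2*I*pi/7))]
      = (1/7)[(1) + (exp(4*I*pi/7)) + (exp(-6*I*pi/7)) + (exp(-2*I*pi/7)) + (exp(2*I*pi/7)) + (exp(6*I*pi/7)) + (exp(-4*I*pi/7))] = 0/7 = 0
  <chi_5*chi_5, chi_2> = (1/7)[1*(1)*conj(1) + 1*(exp(6*I*pi/7))*conj(exp(4*I*pi/7)) + 1*(exp(-2*I*pi/7))*conj(exp(-6*I*pi/7)) + 1*(exp(4*I*pi/7))*conj(exp(-2*I*pi/7)) + 1*(exp(-4*I*pi/7))*conj(exp(2*I*pi/7)) + 1*(exp(2*I*pi/7))*conj(exp(6*I*pi/7)) + 1*(exp(-6*I*pi/7))*conj(exp(-4*I*pi/7))]
      = (1/7)[(1) + (exp(2*I*pi/7)) + (exp(4*I*pi/7)) + (exp(6*I*pi/7)) + (exp(-6*I*pi/7)) + (exp(-4*I*pi/7)) + (exp(-2*I*pi/7))] = 0/7 = 0
  <chi_5*chi_5, chi_3> = (1/7)[1*(1)*conj(1) + 1*(exp(6*I*pi/7))*conj(exp(6*I*pi/7)) + 1*(exp(-2*I*pi/7))*conj(exp(-2*I*pi/7)) + 1*(exp(4*I*pi/7))*conj(exp(4*I*pi/7)) + 1*(exp(-4*I*pi/7))*conj(exp(-4*I*pi/7)) + 1*(exp(2*I*pi/7))*conj(exp(2*I*pi/7)) + 1*(exp(-6*I*pi/7))*conj(exp(-6*I*pi/7))]
      = (1/7)[(1) + (1) + (1) + (1) + (1) + (1) + (1)] = 7/7 = 1
  <chi_5*chi_5, chi_4> = (1/7)[1*(1)*conj(1) + 1*(exp(6*I*pi/7))*conj(exp(-6*I*pi/7)) + 1*(exp(-2*I*pi/7))*conj(exp(2*I*pi/7)) + 1*(exp(4*I*pi/7))*conj(exp(-4*I*pi/7)) + 1*(exp(-4*I*pi/7))*conj(exp(4*I*pi/7)) + 1*(exp(2*I*pi/7))*conj(exp(-2*I*pi/7)) + 1*(exp(-6*I*pi/7))*conj(exp(6*I*pi/7))]
      = (1/7)[(1) + (exp(-2*I*pi/7)) + (exp(-4*I*pi/7)) + (exp(-6*I*pi/7)) + (exp(6*I*pi/7)) + (exp(4*I*pi/7)) + (exp(2*I*pi/7))] = 0/7 = 0
  <chi_5*chi_5, chi_5> = (1/7)[1*(1)*conj(1) + 1*(exp(6*I*pi/7))*conj(exp(-4*I*pi/7)) + 1*(exp(-2*I*pi/7))*conj(exp(6*I*pi/7)) + 1*(exp(4*I*pi/7))*conj(exp(2*I*pi/7)) + 1*(exp(-4*I*pi/7))*conj(exp(-2*I*pi/7)) + 1*(exp(2*I*pi/7))*conj(exp(-6*I*pi/7)) + 1*(exp(-6*I*pi/7))*conj(exp(4*I*pi/7))]
      = (1/7)[(1) + (exp(-4*I*pi/7)) + (exp(6*I*pi/7)) + (exp(2*I*pi/7)) + (exp(-2*I*pi/7)) + (exp(-6*I*pi/7)) + (exp(4*I*pi/7))] = 0/7 = 0
  <chi_5*chi_5, chi_6> = (1/7)[1*(1)*conj(1) + 1*(exp(6*I*pi/7))*conj(exp(-2*I*pi/7)) + 1*(exp(-2*I*pi/7))*conj(exp(-4*I*pi/7)) + 1*(exp(4*I*pi/7))*conj(exp(-6*I*pi/7)) + 1*(exp(-4*I*pi/7))*conj(exp(6*I*pi/7)) + 1*(exp(2*I*pi/7))*conj(exp(4*I*pi/7)) + 1*(exp(-6*I*pi/7))*conj(exp(2*I*pi/7))]
      = (1/7)[(1) + (exp(-6*I*pi/7)) + (exp(2*I*pi/7)) + (exp(-4*I*pi/7)) + (exp(4*I*pi/7)) + (exp(-2*I*pi/7)) + (exp(6*I*pi/7))] = 0/7 = 0
(Exp terms are combined using exp(i*s)*conj(exp(i*t)) = exp(i*(s-t)), and sums of them are collapsed using the identity that for every m > 1 the m distinct m-th roots of unity sum to 0, e.g. 1 + exp(2*I*pi/3) + exp(-2*I*pi/3) = 0.)
Hence the multiplicities are chi_3: 1. Dimension check: dim(chi_5)*dim(chi_5) = 1*1 = 1 and sum (mult * dim) = 1*1 = 1.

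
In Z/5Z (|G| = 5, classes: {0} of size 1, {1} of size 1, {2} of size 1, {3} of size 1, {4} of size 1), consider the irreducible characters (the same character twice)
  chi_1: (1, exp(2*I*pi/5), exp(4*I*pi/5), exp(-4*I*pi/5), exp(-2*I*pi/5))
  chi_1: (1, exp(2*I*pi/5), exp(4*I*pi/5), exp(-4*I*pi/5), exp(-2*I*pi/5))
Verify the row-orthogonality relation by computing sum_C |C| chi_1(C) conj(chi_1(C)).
Sum = 5 = |G| = 5; so <chi_1, chi_1> = 1 (norm-1 confirms irreducibility).

Reasoning: Compute term by term over conjugacy classes (|C| * chi_1(C) * conj(chi_1(C))):
  1*(1)*conj(1) + 1*(exp(2*I*pi/5))*conj(exp(2*I*pi/5)) + 1*(exp(4*I*pi/5))*conj(exp(4*I*pi/5)) + 1*(exp(-4*I*pi/5))*conj(exp(-4*I*pi/5)) + 1*(exp(-2*I*pi/5))*conj(exp(-2*I*pi/5))
  = (1) + (1) + (1) + (1) + (1)
  = 5.
(Exp terms are combined using exp(i*s)*conj(exp(i*t)) = exp(i*(s-t)), and sums of them are collapsed using the identity that for every m > 1 the m distinct m-th roots of unity sum to 0, e.g. 1 + exp(2*I*pi/3) + exp(-2*I*pi/3) = 0.)
Dividing by |G| = 5 gives 5/5 = 1, matching the row-orthogonality relation <chi_1, chi_1> = [chi_1 = chi_1].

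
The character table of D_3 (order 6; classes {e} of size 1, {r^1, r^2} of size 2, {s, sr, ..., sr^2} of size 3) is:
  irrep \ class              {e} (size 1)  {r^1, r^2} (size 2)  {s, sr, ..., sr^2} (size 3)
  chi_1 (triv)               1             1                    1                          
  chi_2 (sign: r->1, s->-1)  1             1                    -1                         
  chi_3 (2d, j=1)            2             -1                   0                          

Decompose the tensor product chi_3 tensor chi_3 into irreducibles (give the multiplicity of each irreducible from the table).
chi_3 tensor chi_3 = chi_1 + chi_2 + chi_3 (all other irreducibles have multiplicity 0).

Why: The character of a tensor product is the pointwise product (chi_3 * chi_3)(C) = chi_3(C) * chi_3(C):
  {e}: (2)*(2), {r^1, r^2}: (-1)*(-1), {s, sr, ..., sr^2}: (0)*(0)
so (chi_3 * chi_3) takes values
  {e} -> 4, {r^1, r^2} -> 1, {s, sr, ..., sr^2} -> 0.
Now take the inner product of this character with each irreducible chi from the table, <chi_3*chi_3, chi> = (1/6) sum_C |C| (chi_3*chi_3)(C) conj(chi(C)):
  <chi_3*chi_3, chi_1> = (1/6)[1*(4)*conj(1) + 2*(1)*conj(1) + 3*(0)*conj(1)]
      = (1/6)[(4) + (2) + (0)] = 6/6 = 1
  <chi_3*chi_3, chi_2> = (1/6)[1*(4)*conj(1) + 2*(1)*conj(1) + 3*(0)*conj(-1)]
      = (1/6)[(4) + (2) + (0)] = 6/6 = 1
  <chi_3*chi_3, chi_3> = (1/6)[1*(4)*conj(2) + 2*(1)*conj(-1) + 3*(0)*conj(0)]
      = (1/6)[(8) + (-2) + (0)] = 6/6 = 1
Hence the multiplicities are chi_1: 1, chi_2: 1, chi_3: 1. Dimension check: dim(chi_3)*dim(chi_3) = 2*2 = 4 and sum (mult * dim) = 1*1 + 1*1 + 1*2 = 4.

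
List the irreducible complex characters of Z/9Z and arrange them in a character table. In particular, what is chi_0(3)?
Character table of Z/9Z (irreps indexed chi_0,...,chi_8 with chi_k(m) = zeta_9^(k*m), zeta_9 = exp(2*pi*i/9)):
  irrep \ class  {0} (size 1)  {1} (size 1)    {2} (size 1)    {3} (size 1)    {4} (size 1)    {5} (size 1)    {6} (size 1)    {7} (size 1)    {8} (size 1)  
  chi_0          1             1               1               1               1               1               1               1               1             
  chi_1          1             exp(2*I*pi/9)   exp(4*I*pi/9)   exp(2*I*pi/3)   exp(8*I*pi/9)   exp(-8*I*pi/9)  exp(-2*I*pi/3)  exp(-4*I*pi/9)  exp(-2*I*pi/9)
  chi_2          1             exp(4*I*pi/9)   exp(8*I*pi/9)   exp(-2*I*pi/3)  exp(-2*I*pi/9)  exp(2*I*pi/9)   exp(2*I*pi/3)   exp(-8*I*pi/9)  exp(-4*I*pi/9)
  chi_3          1             exp(2*I*pi/3)   exp(-2*I*pi/3)  1               exp(2*I*pi/3)   exp(-2*I*pi/3)  1               exp(2*I*pi/3)   exp(-2*I*pi/3)
  chi_4          1             exp(8*I*pi/9)   exp(-2*I*pi/9)  exp(2*I*pi/3)   exp(-4*I*pi/9)  exp(4*I*pi/9)   exp(-2*I*pi/3)  exp(2*I*pi/9)   exp(-8*I*pi/9)
  chi_5          1             exp(-8*I*pi/9)  exp(2*I*pi/9)   exp(-2*I*pi/3)  exp(4*I*pi/9)   exp(-4*I*pi/9)  exp(2*I*pi/3)   exp(-2*I*pi/9)  exp(8*I*pi/9) 
  chi_6          1             exp(-2*I*pi/3)  exp(2*I*pi/3)   1               exp(-2*I*pi/3)  exp(2*I*pi/3)   1               exp(-2*I*pi/3)  exp(2*I*pi/3) 
  chi_7          1             exp(-4*I*pi/9)  exp(-8*I*pi/9)  exp(2*I*pi/3)   exp(2*I*pi/9)   exp(-2*I*pi/9)  exp(-2*I*pi/3)  exp(8*I*pi/9)   exp(4*I*pi/9) 
  chi_8          1             exp(-2*I*pi/9)  exp(-4*I*pi/9)  exp(-2*I*pi/3)  exp(-8*I*pi/9)  exp(8*I*pi/9)   exp(2*I*pi/3)   exp(4*I*pi/9)   exp(2*I*pi/9) 

Spot check: chi_0(3) = zeta_9^(0*3) = zeta_9^0 = 1.

Proof sketch: Z/9Z is abelian, so all 9 irreducible complex representations are 1-dimensional. They are given by chi_k(m) = zeta_9^(k*m) for k = 0,...,8. Row orthogonality: sum_m chi_k(m) conj(chi_l(m)) = 9 * [k = l].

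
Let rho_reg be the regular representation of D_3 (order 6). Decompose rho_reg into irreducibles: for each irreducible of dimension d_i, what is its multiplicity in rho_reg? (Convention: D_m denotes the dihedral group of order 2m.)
Each irreducible V_i of dimension d_i appears with multiplicity d_i, i.e. rho_reg = (direct sum over all irreducibles V_i) d_i V_i. The irreducible dimensions for D_3 are 1, 1, 2: 2 irreducibles of dimension 1, each with multiplicity 1; 1 irreducible of dimension 2, with multiplicity 2. Total dimension 2*1*1 + 1*2*2 = 6 = |G|.

Argument: General theorem: in the regular representation of a finite group G, each irreducible appears with multiplicity equal to its dimension. Check: dim(rho_reg) = sum d_i^2 = 1 + 1 + 4 = 6 = |G|.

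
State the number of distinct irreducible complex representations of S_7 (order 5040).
15

Details: The number of irreducible complex representations of a finite group equals its number of conjugacy classes. Conjugacy classes in S_7 correspond to cycle types, i.e. partitions of 7; there are p(7) = 15 of them, so S_7 (order 5040) has exactly 15 irreducible complex representations.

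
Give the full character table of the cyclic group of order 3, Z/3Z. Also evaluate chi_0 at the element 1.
Character table of Z/3Z (irreps indexed chi_0,...,chi_2 with chi_k(m) = zeta_3^(k*m), zeta_3 = exp(2*pi*i/3)):
  irrep \ class  {0} (size 1)  {1} (size 1)    {2} (size 1)  
  chi_0          1             1               1             
  chi_1          1             exp(2*I*pi/3)   exp(-2*I*pi/3)
  chi_2          1             exp(-2*I*pi/3)  exp(2*I*pi/3) 

Spot check: chi_0(1) = zeta_3^(0*1) = zeta_3^0 = 1.

Derivation: Z/3Z is abelian, so all 3 irreducible complex representations are 1-dimensional. They are given by chi_k(m) = zeta_3^(k*m) for k = 0,...,2. Row orthogonality: sum_m chi_k(m) conj(chi_l(m)) = 3 * [k = l].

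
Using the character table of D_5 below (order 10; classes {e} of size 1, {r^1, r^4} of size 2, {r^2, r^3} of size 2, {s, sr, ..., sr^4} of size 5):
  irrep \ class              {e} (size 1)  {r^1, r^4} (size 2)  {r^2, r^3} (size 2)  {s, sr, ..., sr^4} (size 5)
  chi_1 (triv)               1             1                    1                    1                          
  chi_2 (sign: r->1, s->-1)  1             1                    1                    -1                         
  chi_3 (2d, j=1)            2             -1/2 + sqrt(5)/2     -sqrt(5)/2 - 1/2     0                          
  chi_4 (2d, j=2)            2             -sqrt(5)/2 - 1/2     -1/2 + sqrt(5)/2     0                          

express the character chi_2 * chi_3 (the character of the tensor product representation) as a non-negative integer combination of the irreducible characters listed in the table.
chi_2 tensor chi_3 = chi_3 (all other irreducibles have multiplicity 0).

Working: The character of a tensor product is the pointwise product (chi_2 * chi_3)(C) = chi_2(C) * chi_3(C):
  {e}: (1)*(2), {r^1, r^4}: (1)*(-1/2 + sqrt(5)/2), {r^2, r^3}: (1)*(-sqrt(5)/2 - 1/2), {s, sr, ..., sr^4}: (-1)*(0)
so (chi_2 * chi_3) takes values
  {e} -> 2, {r^1, r^4} -> -1/2 + sqrt(5)/2, {r^2, r^3} -> -sqrt(5)/2 - 1/2, {s, sr, ..., sr^4} -> 0.
Now take the inner product of this character with each irreducible chi from the table, <chi_2*chi_3, chi> = (1/10) sum_C |C| (chi_2*chi_3)(C) conj(chi(C)):
  <chi_2*chi_3, chi_1> = (1/10)[1*(2)*conj(1) + 2*(-1/2 + sqrt(5)/2)*conj(1) + 2*(-sqrt(5)/2 - 1/2)*conj(1) + 5*(0)*conj(1)]
      = (1/10)[(2) + (-1 + sqrt(5)) + (-sqrt(5) - 1) + (0)] = 0/10 = 0
  <chi_2*chi_3, chi_2> = (1/10)[1*(2)*conj(1) + 2*(-1/2 + sqrt(5)/2)*conj(1) + 2*(-sqrt(5)/2 - 1/2)*conj(1) + 5*(0)*conj(-1)]
      = (1/10)[(2) + (-1 + sqrt(5)) + (-sqrt(5) - 1) + (0)] = 0/10 = 0
  <chi_2*chi_3, chi_3> = (1/10)[1*(2)*conj(2) + 2*(-1/2 + sqrt(5)/2)*conj(-1/2 + sqrt(5)/2) + 2*(-sqrt(5)/2 - 1/2)*conj(-sqrt(5)/2 - 1/2) + 5*(0)*conj(0)]
      = (1/10)[(4) + (3 - sqrt(5)) + (sqrt(5) + 3) + (0)] = 10/10 = 1
  <chi_2*chi_3, chi_4> = (1/10)[1*(2)*conj(2) + 2*(-1/2 + sqrt(5)/2)*conj(-sqrt(5)/2 - 1/2) + 2*(-sqrt(5)/2 - 1/2)*conj(-1/2 + sqrt(5)/2) + 5*(0)*conj(0)]
      = (1/10)[(4) + (-2) + (-2) + (0)] = 0/10 = 0
Hence the multiplicities are chi_3: 1. Dimension check: dim(chi_2)*dim(chi_3) = 1*2 = 2 and sum (mult * dim) = 1*2 = 2.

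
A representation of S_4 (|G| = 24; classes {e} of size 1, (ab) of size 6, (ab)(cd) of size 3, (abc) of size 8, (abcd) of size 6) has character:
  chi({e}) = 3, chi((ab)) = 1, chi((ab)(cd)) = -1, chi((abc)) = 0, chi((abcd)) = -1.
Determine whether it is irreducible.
Irreducible: <chi, chi> = 1.

Argument: <chi, chi> = (1/|G|) sum_C |C| * |chi(C)|^2 = (1/24)[1*|3|^2 + 6*|1|^2 + 3*|-1|^2 + 8*|0|^2 + 6*|-1|^2]
  = (1/24)[(9) + (6) + (3) + (0) + (6)] = 24/24 = 1.
A character is irreducible iff <chi, chi> = 1, so this representation is irreducible.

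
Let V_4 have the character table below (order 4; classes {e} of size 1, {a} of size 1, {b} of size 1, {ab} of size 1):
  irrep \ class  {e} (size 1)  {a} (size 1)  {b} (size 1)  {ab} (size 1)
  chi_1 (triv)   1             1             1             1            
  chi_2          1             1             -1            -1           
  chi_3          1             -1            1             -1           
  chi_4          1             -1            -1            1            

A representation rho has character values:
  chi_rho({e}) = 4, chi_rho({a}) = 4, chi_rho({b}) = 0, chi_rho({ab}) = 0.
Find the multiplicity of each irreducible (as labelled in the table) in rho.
Multiplicities: chi_1: 2, chi_2: 2, chi_3: 0, chi_4: 0.

Working: Use <chi_rho, chi> = (1/|G|) sum_C |C| * chi_rho(C) * conj(chi(C)) with |G| = 4 for each irreducible chi in the table:
  <chi_rho, chi_1> = (1/4)[1*(4)*conj(1) + 1*(4)*conj(1) + 1*(0)*conj(1) + 1*(0)*conj(1)]
      = (1/4)[(4) + (4) + (0) + (0)] = 8/4 = 2
  <chi_rho, chi_2> = (1/4)[1*(4)*conj(1) + 1*(4)*conj(1) + 1*(0)*conj(-1) + 1*(0)*conj(-1)]
      = (1/4)[(4) + (4) + (0) + (0)] = 8/4 = 2
  <chi_rho, chi_3> = (1/4)[1*(4)*conj(1) + 1*(4)*conj(-1) + 1*(0)*conj(1) + 1*(0)*conj(-1)]
      = (1/4)[(4) + (-4) + (0) + (0)] = 0/4 = 0
  <chi_rho, chi_4> = (1/4)[1*(4)*conj(1) + 1*(4)*conj(-1) + 1*(0)*conj(-1) + 1*(0)*conj(1)]
      = (1/4)[(4) + (-4) + (0) + (0)] = 0/4 = 0
Dimension check: dim(rho) = sum (mult * dim) = 2*1 + 2*1 + 0*1 + 0*1 = 4 = chi_rho(e) = 4.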